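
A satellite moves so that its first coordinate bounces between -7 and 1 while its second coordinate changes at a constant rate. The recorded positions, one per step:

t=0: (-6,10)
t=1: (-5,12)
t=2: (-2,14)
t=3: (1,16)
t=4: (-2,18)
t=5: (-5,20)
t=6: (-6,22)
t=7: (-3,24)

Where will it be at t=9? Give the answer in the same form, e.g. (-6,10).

The first coordinate travels 3 per step and bounces off the walls at -7 and 1.
  step 8: -3 → 0
  step 9: 0 → -1
The second coordinate changes by +2 each step: at step 9 it is 28.

(-1,28)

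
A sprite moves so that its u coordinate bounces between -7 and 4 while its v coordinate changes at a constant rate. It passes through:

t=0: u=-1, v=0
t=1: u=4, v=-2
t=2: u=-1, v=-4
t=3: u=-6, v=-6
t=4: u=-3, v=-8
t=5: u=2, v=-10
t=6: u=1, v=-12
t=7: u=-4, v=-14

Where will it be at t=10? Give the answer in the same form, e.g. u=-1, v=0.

The u coordinate reflects between -7 and 4, moving 5 per step.
  step 8: -4 → -5
  step 9: -5 → 0
  step 10: 0 → 3
The v coordinate changes by -2 each step: at step 10 it is -20.

u=3, v=-20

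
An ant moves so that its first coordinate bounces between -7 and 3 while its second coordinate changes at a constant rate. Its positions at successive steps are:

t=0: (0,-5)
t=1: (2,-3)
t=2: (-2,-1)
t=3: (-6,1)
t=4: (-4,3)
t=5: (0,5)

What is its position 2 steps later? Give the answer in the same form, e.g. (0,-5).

(-2,9)

The first coordinate travels 4 per step and bounces off the walls at -7 and 3.
  step 6: 0 → 2
  step 7: 2 → -2
The second coordinate changes by +2 each step: at step 7 it is 9.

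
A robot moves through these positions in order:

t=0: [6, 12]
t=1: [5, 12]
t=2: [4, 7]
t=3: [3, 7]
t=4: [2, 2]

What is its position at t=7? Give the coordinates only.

Step-to-step displacements: [-1, +0], [-1, -5], [-1, +0], [-1, -5] — a repeating cycle of length 2.
step 5: apply [-1, +0] → [1, 2]
step 6: apply [-1, -5] → [0, -3]
step 7: apply [-1, +0] → [-1, -3]

[-1, -3]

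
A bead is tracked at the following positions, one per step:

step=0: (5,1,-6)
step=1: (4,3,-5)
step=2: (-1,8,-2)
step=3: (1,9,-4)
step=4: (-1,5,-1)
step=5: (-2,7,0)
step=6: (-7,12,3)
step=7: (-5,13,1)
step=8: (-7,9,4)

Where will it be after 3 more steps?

(-11,17,6)

Step-to-step displacements: (-1,+2,+1), (-5,+5,+3), (+2,+1,-2), (-2,-4,+3), (-1,+2,+1), (-5,+5,+3), (+2,+1,-2), (-2,-4,+3) — a repeating cycle of length 4.
step 9: apply (-1,+2,+1) → (-8,11,5)
step 10: apply (-5,+5,+3) → (-13,16,8)
step 11: apply (+2,+1,-2) → (-11,17,6)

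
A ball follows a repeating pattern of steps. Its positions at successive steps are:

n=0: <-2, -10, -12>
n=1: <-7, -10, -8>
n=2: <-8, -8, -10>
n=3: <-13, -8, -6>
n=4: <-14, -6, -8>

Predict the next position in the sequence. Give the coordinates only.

Differencing gives <-5, +0, +4>, <-1, +2, -2>, <-5, +0, +4>, <-1, +2, -2>. This is the pattern <-5, +0, +4>, <-1, +2, -2> repeated.
step 5: apply <-5, +0, +4> → <-19, -6, -4>

<-19, -6, -4>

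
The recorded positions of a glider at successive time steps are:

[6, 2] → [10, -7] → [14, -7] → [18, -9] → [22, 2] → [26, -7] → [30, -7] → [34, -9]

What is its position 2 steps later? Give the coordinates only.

The first coordinate changes by +4 each step, so at step 9 it is 6 + 9·(4) = 42.
The second coordinate repeats the cycle [2, -7, -7, -9] with period 4; step 9 mod 4 = 1, giving -7.

[42, -7]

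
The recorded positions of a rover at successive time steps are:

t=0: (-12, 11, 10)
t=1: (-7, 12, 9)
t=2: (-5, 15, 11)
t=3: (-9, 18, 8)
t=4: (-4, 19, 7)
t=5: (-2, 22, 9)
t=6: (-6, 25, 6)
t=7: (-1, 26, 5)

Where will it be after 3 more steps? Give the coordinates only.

(2, 33, 3)

Step-to-step displacements: (+5, +1, -1), (+2, +3, +2), (-4, +3, -3), (+5, +1, -1), (+2, +3, +2), (-4, +3, -3), (+5, +1, -1) — a repeating cycle of length 3.
step 8: apply (+2, +3, +2) → (1, 29, 7)
step 9: apply (-4, +3, -3) → (-3, 32, 4)
step 10: apply (+5, +1, -1) → (2, 33, 3)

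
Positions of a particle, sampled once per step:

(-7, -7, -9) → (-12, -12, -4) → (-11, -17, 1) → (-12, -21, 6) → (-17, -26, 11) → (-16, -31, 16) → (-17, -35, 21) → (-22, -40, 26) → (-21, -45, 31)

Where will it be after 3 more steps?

(-26, -59, 46)

Step-to-step displacements: (-5, -5, +5), (+1, -5, +5), (-1, -4, +5), (-5, -5, +5), (+1, -5, +5), (-1, -4, +5), (-5, -5, +5), (+1, -5, +5) — a repeating cycle of length 3.
step 9: apply (-1, -4, +5) → (-22, -49, 36)
step 10: apply (-5, -5, +5) → (-27, -54, 41)
step 11: apply (+1, -5, +5) → (-26, -59, 46)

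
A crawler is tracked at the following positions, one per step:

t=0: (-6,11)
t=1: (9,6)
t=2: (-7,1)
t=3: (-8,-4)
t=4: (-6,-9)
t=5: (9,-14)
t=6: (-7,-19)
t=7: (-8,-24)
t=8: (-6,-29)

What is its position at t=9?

(9,-34)

The first coordinate repeats the cycle [-6, 9, -7, -8] with period 4; step 9 mod 4 = 1, giving 9.
The second coordinate changes by -5 each step, so at step 9 it is 11 + 9·(-5) = -34.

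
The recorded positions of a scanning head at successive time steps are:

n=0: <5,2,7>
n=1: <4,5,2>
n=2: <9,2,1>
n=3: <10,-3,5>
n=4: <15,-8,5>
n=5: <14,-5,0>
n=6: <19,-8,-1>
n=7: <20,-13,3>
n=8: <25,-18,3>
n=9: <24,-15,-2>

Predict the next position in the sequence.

The moves between consecutive positions are <-1,+3,-5>, <+5,-3,-1>, <+1,-5,+4>, <+5,-5,+0>, <-1,+3,-5>, <+5,-3,-1>, <+1,-5,+4>, <+5,-5,+0>, <-1,+3,-5>; they repeat the 4-cycle [<-1,+3,-5>, <+5,-3,-1>, <+1,-5,+4>, <+5,-5,+0>].
step 10: apply <+5,-3,-1> → <29,-18,-3>

<29,-18,-3>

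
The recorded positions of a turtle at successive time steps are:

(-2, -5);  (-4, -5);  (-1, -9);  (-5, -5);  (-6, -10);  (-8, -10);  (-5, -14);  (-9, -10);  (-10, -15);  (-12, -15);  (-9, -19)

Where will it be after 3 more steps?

(-16, -20)

Step-to-step displacements: (-2, +0), (+3, -4), (-4, +4), (-1, -5), (-2, +0), (+3, -4), (-4, +4), (-1, -5), (-2, +0), (+3, -4) — a repeating cycle of length 4.
step 11: apply (-4, +4) → (-13, -15)
step 12: apply (-1, -5) → (-14, -20)
step 13: apply (-2, +0) → (-16, -20)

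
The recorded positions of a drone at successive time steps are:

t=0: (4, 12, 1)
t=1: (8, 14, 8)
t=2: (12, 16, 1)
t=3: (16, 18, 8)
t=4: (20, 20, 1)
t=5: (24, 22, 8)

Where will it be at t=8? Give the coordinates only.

First: linear, +4 per step → 36 at step 8.
Second: linear, +2 per step → 28 at step 8.
Third: cycles through 1, 8 every 2 steps. Step 8 lands at position 0 of the cycle → 1.

(36, 28, 1)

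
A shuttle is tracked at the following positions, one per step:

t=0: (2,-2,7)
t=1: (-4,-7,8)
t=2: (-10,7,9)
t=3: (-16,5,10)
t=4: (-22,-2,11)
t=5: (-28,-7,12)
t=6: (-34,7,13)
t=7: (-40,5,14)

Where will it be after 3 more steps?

First: linear, -6 per step → -58 at step 10.
Second: cycles through -2, -7, 7, 5 every 4 steps. Step 10 lands at position 2 of the cycle → 7.
Third: linear, +1 per step → 17 at step 10.

(-58,7,17)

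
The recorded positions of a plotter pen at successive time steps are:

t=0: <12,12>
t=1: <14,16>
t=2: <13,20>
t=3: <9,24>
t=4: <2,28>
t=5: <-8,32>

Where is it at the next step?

<-21,36>

Taking differences between consecutive positions: <+2,+4>, <-1,+4>, <-4,+4>, <-7,+4>, <-10,+4>. These grow by <-3,+0> each step.
step 6: <-8,32> + <-13,+4> → <-21,36>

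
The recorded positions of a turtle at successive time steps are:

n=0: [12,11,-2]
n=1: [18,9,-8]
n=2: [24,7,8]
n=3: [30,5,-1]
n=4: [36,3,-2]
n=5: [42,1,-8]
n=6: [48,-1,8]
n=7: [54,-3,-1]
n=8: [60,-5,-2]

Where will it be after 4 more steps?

The first coordinate changes by +6 each step, so at step 12 it is 12 + 12·(6) = 84.
The second coordinate changes by -2 each step, so at step 12 it is 11 + 12·(-2) = -13.
The third coordinate repeats the cycle [-2, -8, 8, -1] with period 4; step 12 mod 4 = 0, giving -2.

[84,-13,-2]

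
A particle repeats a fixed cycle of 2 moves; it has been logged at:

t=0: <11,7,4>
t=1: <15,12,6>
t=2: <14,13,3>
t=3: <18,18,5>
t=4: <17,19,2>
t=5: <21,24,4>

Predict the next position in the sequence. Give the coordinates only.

<20,25,1>

The moves between consecutive positions are <+4,+5,+2>, <-1,+1,-3>, <+4,+5,+2>, <-1,+1,-3>, <+4,+5,+2>; they repeat the 2-cycle [<+4,+5,+2>, <-1,+1,-3>].
step 6: apply <-1,+1,-3> → <20,25,1>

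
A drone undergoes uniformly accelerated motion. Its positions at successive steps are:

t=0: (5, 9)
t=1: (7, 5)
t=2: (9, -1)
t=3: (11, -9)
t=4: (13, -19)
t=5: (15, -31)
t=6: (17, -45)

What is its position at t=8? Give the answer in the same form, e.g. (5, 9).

(21, -79)

First differences are (+2, -4), (+2, -6), (+2, -8), (+2, -10), (+2, -12), (+2, -14); their common second difference is (+0, -2) (constant acceleration).
step 7: (17, -45) + (+2, -16) → (19, -61)
step 8: (19, -61) + (+2, -18) → (21, -79)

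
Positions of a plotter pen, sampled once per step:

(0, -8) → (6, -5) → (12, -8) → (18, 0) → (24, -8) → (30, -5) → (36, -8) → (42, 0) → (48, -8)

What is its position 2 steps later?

(60, -8)

First: linear, +6 per step → 60 at step 10.
Second: cycles through -8, -5, -8, 0 every 4 steps. Step 10 lands at position 2 of the cycle → -8.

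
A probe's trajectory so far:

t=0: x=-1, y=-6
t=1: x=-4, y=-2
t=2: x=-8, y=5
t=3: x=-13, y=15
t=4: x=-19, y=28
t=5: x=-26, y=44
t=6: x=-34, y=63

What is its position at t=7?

x=-43, y=85

Taking differences between consecutive positions: (-3, +4), (-4, +7), (-5, +10), (-6, +13), (-7, +16), (-8, +19). These grow by (-1, +3) each step.
step 7: x=-34, y=63 + (-9, +22) → x=-43, y=85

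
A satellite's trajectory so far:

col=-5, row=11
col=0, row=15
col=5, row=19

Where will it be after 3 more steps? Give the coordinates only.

col=20, row=31

Each step adds (+5, +4) to the position.
step 3: col=5, row=19 + (+5, +4) → col=10, row=23
step 4: col=10, row=23 + (+5, +4) → col=15, row=27
step 5: col=15, row=27 + (+5, +4) → col=20, row=31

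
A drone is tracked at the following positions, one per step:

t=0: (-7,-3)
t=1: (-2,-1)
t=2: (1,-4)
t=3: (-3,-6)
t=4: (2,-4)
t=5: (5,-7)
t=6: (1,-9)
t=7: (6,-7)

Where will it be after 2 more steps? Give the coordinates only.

The moves between consecutive positions are (+5,+2), (+3,-3), (-4,-2), (+5,+2), (+3,-3), (-4,-2), (+5,+2); they repeat the 3-cycle [(+5,+2), (+3,-3), (-4,-2)].
step 8: apply (+3,-3) → (9,-10)
step 9: apply (-4,-2) → (5,-12)

(5,-12)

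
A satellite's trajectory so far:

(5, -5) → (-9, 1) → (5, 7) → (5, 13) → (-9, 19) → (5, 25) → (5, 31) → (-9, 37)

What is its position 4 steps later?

The first coordinate repeats the cycle [5, -9, 5] with period 3; step 11 mod 3 = 2, giving 5.
The second coordinate changes by +6 each step, so at step 11 it is -5 + 11·(6) = 61.

(5, 61)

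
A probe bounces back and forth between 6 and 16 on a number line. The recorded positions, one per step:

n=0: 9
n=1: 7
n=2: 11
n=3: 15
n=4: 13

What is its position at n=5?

The value reflects between 6 and 16, moving 4 per step.
  step 5: 13 → 9

9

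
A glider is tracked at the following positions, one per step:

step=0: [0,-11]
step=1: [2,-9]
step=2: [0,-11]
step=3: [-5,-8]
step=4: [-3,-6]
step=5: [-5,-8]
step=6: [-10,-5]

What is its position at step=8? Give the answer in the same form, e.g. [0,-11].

Step-to-step displacements: [+2,+2], [-2,-2], [-5,+3], [+2,+2], [-2,-2], [-5,+3] — a repeating cycle of length 3.
step 7: apply [+2,+2] → [-8,-3]
step 8: apply [-2,-2] → [-10,-5]

[-10,-5]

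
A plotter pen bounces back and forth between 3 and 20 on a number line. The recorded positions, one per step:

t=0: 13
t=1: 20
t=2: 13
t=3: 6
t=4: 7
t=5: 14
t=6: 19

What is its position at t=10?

15

The value reflects between 3 and 20, moving 7 per step.
  step 7: 19 → 12
  step 8: 12 → 5
  step 9: 5 → 8
  step 10: 8 → 15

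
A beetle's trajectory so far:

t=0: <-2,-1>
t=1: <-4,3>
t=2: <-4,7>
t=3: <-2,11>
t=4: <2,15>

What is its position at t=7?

<26,27>

Successive displacements: <-2,+4>, <+0,+4>, <+2,+4>, <+4,+4> — each changes by <+2,+0>.
step 5: <2,15> + <+6,+4> → <8,19>
step 6: <8,19> + <+8,+4> → <16,23>
step 7: <16,23> + <+10,+4> → <26,27>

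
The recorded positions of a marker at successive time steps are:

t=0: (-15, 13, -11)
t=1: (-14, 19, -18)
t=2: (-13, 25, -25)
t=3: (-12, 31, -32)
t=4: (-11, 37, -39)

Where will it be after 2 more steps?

(-9, 49, -53)

The position changes by (+1, +6, -7) every step.
step 5: (-11, 37, -39) + (+1, +6, -7) → (-10, 43, -46)
step 6: (-10, 43, -46) + (+1, +6, -7) → (-9, 49, -53)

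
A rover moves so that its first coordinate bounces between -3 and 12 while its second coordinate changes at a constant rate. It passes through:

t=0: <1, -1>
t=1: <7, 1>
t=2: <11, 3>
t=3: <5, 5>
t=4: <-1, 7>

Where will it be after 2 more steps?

<7, 11>

The first coordinate travels 6 per step and bounces off the walls at -3 and 12.
  step 5: -1 → 1
  step 6: 1 → 7
The second coordinate changes by +2 each step: at step 6 it is 11.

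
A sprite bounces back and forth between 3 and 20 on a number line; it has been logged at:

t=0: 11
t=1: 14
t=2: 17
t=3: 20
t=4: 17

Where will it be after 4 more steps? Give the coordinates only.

The value reflects between 3 and 20, moving 3 per step.
  step 5: 17 → 14
  step 6: 14 → 11
  step 7: 11 → 8
  step 8: 8 → 5

5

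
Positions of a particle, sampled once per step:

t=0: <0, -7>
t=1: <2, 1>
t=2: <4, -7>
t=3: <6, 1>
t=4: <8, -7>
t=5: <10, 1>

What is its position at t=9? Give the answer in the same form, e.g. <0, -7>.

<18, 1>

First: linear, +2 per step → 18 at step 9.
Second: cycles through -7, 1 every 2 steps. Step 9 lands at position 1 of the cycle → 1.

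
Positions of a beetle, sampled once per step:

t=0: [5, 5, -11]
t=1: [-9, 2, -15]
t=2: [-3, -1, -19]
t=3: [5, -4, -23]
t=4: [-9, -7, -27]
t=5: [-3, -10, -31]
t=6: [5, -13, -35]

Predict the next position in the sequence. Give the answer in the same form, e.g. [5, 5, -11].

The first coordinate repeats the cycle [5, -9, -3] with period 3; step 7 mod 3 = 1, giving -9.
The second coordinate changes by -3 each step, so at step 7 it is 5 + 7·(-3) = -16.
The third coordinate changes by -4 each step, so at step 7 it is -11 + 7·(-4) = -39.

[-9, -16, -39]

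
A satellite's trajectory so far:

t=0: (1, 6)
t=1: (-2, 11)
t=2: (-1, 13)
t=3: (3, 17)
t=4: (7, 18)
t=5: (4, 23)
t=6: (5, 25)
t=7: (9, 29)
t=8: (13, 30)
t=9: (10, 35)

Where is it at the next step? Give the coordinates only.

The moves between consecutive positions are (-3, +5), (+1, +2), (+4, +4), (+4, +1), (-3, +5), (+1, +2), (+4, +4), (+4, +1), (-3, +5); they repeat the 4-cycle [(-3, +5), (+1, +2), (+4, +4), (+4, +1)].
step 10: apply (+1, +2) → (11, 37)

(11, 37)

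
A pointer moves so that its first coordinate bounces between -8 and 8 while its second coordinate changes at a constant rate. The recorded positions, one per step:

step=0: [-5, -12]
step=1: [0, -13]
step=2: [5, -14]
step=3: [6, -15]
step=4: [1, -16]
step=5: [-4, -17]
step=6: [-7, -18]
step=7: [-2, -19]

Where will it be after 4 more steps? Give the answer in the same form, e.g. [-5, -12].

[-2, -23]

The first coordinate travels 5 per step and bounces off the walls at -8 and 8.
  step 8: -2 → 3
  step 9: 3 → 8
  step 10: 8 → 3
  step 11: 3 → -2
The second coordinate changes by -1 each step: at step 11 it is -23.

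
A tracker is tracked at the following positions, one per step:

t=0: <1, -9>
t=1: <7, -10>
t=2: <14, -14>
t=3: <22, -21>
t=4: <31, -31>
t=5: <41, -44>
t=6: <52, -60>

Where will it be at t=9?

<91, -126>

Taking differences between consecutive positions: <+6, -1>, <+7, -4>, <+8, -7>, <+9, -10>, <+10, -13>, <+11, -16>. These grow by <+1, -3> each step.
step 7: <52, -60> + <+12, -19> → <64, -79>
step 8: <64, -79> + <+13, -22> → <77, -101>
step 9: <77, -101> + <+14, -25> → <91, -126>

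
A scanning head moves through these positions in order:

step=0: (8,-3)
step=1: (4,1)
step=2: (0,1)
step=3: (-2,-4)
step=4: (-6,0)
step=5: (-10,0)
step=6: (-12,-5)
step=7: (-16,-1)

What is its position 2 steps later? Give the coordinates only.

Step-to-step displacements: (-4,+4), (-4,+0), (-2,-5), (-4,+4), (-4,+0), (-2,-5), (-4,+4) — a repeating cycle of length 3.
step 8: apply (-4,+0) → (-20,-1)
step 9: apply (-2,-5) → (-22,-6)

(-22,-6)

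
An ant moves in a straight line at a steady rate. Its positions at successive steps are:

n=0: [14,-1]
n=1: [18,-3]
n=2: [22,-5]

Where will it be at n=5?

[34,-11]

The position changes by [+4,-2] every step.
step 3: [22,-5] + [+4,-2] → [26,-7]
step 4: [26,-7] + [+4,-2] → [30,-9]
step 5: [30,-9] + [+4,-2] → [34,-11]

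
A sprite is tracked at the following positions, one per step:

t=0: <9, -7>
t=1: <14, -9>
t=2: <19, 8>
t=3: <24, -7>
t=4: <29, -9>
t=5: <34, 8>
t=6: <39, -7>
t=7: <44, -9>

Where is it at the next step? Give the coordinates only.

<49, 8>

The first coordinate changes by +5 each step, so at step 8 it is 9 + 8·(5) = 49.
The second coordinate repeats the cycle [-7, -9, 8] with period 3; step 8 mod 3 = 2, giving 8.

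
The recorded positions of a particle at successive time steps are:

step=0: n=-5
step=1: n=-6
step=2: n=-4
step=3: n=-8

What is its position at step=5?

n=-16

Consecutive displacements -1, +2, -4 scale by a factor of -2 each step.
step 4: -8 + 8 → n=0
step 5: 0 − 16 → n=-16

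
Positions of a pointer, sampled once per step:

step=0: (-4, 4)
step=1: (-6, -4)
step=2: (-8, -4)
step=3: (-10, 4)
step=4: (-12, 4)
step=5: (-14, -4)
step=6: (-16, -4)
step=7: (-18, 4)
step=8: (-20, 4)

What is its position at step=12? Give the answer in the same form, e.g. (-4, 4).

First: linear, -2 per step → -28 at step 12.
Second: cycles through 4, -4, -4, 4 every 4 steps. Step 12 lands at position 0 of the cycle → 4.

(-28, 4)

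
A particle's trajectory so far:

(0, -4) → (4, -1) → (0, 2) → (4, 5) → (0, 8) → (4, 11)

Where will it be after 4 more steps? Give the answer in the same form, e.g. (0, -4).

(4, 23)

The first coordinate repeats the cycle [0, 4] with period 2; step 9 mod 2 = 1, giving 4.
The second coordinate changes by +3 each step, so at step 9 it is -4 + 9·(3) = 23.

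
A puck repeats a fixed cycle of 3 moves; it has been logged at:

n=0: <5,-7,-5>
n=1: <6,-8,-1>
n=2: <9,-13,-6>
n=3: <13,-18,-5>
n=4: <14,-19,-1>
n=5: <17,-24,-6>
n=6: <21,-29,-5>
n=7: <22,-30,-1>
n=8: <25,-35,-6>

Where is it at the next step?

Differencing gives <+1,-1,+4>, <+3,-5,-5>, <+4,-5,+1>, <+1,-1,+4>, <+3,-5,-5>, <+4,-5,+1>, <+1,-1,+4>, <+3,-5,-5>. This is the pattern <+1,-1,+4>, <+3,-5,-5>, <+4,-5,+1> repeated.
step 9: apply <+4,-5,+1> → <29,-40,-5>

<29,-40,-5>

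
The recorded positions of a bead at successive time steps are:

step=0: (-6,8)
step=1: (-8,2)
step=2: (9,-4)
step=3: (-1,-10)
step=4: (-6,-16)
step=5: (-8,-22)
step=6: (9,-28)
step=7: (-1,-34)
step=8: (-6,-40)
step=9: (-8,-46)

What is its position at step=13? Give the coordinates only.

(-8,-70)

The first coordinate repeats the cycle [-6, -8, 9, -1] with period 4; step 13 mod 4 = 1, giving -8.
The second coordinate changes by -6 each step, so at step 13 it is 8 + 13·(-6) = -70.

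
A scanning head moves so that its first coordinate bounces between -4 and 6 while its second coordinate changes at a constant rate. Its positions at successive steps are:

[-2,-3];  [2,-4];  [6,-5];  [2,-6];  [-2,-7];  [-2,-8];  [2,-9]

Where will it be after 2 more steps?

The first coordinate reflects between -4 and 6, moving 4 per step.
  step 7: 2 → 6
  step 8: 6 → 2
The second coordinate changes by -1 each step: at step 8 it is -11.

[2,-11]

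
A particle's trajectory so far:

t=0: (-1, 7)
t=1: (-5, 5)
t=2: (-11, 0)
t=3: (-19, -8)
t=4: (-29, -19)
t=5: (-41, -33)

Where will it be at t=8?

(-89, -93)

Taking differences between consecutive positions: (-4, -2), (-6, -5), (-8, -8), (-10, -11), (-12, -14). These grow by (-2, -3) each step.
step 6: (-41, -33) + (-14, -17) → (-55, -50)
step 7: (-55, -50) + (-16, -20) → (-71, -70)
step 8: (-71, -70) + (-18, -23) → (-89, -93)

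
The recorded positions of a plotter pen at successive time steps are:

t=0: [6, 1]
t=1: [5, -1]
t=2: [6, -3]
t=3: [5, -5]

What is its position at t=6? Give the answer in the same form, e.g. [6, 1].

[6, -11]

The first coordinate repeats the cycle [6, 5] with period 2; step 6 mod 2 = 0, giving 6.
The second coordinate changes by -2 each step, so at step 6 it is 1 + 6·(-2) = -11.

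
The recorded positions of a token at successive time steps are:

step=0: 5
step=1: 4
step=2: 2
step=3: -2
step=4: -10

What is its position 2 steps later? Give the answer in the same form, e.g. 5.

Step-to-step displacements: -1, -2, -4, -8; each is 2× the previous.
step 5: -10 − 16 → -26
step 6: -26 − 32 → -58

-58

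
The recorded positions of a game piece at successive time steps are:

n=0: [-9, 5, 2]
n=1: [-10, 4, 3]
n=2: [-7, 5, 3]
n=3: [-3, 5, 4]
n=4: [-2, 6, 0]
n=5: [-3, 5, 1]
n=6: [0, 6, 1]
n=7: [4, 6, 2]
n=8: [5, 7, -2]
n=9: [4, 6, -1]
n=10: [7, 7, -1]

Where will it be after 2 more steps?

Differencing gives [-1, -1, +1], [+3, +1, +0], [+4, +0, +1], [+1, +1, -4], [-1, -1, +1], [+3, +1, +0], [+4, +0, +1], [+1, +1, -4], [-1, -1, +1], [+3, +1, +0]. This is the pattern [-1, -1, +1], [+3, +1, +0], [+4, +0, +1], [+1, +1, -4] repeated.
step 11: apply [+4, +0, +1] → [11, 7, 0]
step 12: apply [+1, +1, -4] → [12, 8, -4]

[12, 8, -4]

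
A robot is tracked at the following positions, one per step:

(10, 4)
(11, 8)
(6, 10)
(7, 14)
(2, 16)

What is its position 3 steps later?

Differencing gives (+1, +4), (-5, +2), (+1, +4), (-5, +2). This is the pattern (+1, +4), (-5, +2) repeated.
step 5: apply (+1, +4) → (3, 20)
step 6: apply (-5, +2) → (-2, 22)
step 7: apply (+1, +4) → (-1, 26)

(-1, 26)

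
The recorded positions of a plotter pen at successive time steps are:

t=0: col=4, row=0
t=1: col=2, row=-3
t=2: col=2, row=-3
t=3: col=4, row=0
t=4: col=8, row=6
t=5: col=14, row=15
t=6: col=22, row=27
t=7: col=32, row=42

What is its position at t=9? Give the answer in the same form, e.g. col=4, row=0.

Taking differences between consecutive positions: (-2, -3), (+0, +0), (+2, +3), (+4, +6), (+6, +9), (+8, +12), (+10, +15). These grow by (+2, +3) each step.
step 8: col=32, row=42 + (+12, +18) → col=44, row=60
step 9: col=44, row=60 + (+14, +21) → col=58, row=81

col=58, row=81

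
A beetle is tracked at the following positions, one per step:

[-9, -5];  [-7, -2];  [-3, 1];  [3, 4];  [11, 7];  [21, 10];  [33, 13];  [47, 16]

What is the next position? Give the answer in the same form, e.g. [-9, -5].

[63, 19]

Successive displacements: [+2, +3], [+4, +3], [+6, +3], [+8, +3], [+10, +3], [+12, +3], [+14, +3] — each changes by [+2, +0].
step 8: [47, 16] + [+16, +3] → [63, 19]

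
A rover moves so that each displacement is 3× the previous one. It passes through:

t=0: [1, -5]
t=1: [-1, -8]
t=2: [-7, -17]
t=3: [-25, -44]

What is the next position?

[-79, -125]

Step-to-step displacements: [-2, -3], [-6, -9], [-18, -27]; each is 3× the previous.
step 4: [-25, -44] + [-54, -81] → [-79, -125]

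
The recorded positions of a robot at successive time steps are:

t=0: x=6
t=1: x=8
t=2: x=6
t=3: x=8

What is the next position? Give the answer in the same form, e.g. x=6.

x=6

Step-to-step displacements: +2, -2, +2; each is -1× the previous.
step 4: 8 − 2 → x=6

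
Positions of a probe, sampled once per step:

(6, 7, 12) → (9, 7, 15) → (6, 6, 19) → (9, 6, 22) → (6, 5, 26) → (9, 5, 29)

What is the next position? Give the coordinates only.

The moves between consecutive positions are (+3, +0, +3), (-3, -1, +4), (+3, +0, +3), (-3, -1, +4), (+3, +0, +3); they repeat the 2-cycle [(+3, +0, +3), (-3, -1, +4)].
step 6: apply (-3, -1, +4) → (6, 4, 33)

(6, 4, 33)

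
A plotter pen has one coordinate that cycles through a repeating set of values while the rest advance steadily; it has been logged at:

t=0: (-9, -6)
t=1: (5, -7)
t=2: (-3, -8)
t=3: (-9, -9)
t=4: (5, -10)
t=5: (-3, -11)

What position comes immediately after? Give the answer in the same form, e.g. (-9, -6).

(-9, -12)

The first coordinate repeats the cycle [-9, 5, -3] with period 3; step 6 mod 3 = 0, giving -9.
The second coordinate changes by -1 each step, so at step 6 it is -6 + 6·(-1) = -12.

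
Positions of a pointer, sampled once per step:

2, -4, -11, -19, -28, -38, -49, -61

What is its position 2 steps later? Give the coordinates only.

Successive displacements: -6, -7, -8, -9, -10, -11, -12 — each changes by -1.
step 8: -61 − 13 → -74
step 9: -74 − 14 → -88

-88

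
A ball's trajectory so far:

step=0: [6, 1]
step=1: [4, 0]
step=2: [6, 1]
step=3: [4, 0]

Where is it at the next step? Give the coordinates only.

The jumps are [-2, -1], [+2, +1], [-2, -1] — a geometric progression with ratio -1.
step 4: [4, 0] + [+2, +1] → [6, 1]

[6, 1]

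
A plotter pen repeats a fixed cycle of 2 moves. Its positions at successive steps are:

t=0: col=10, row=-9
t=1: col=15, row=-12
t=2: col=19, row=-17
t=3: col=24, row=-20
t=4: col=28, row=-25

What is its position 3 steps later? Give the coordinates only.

Differencing gives (+5, -3), (+4, -5), (+5, -3), (+4, -5). This is the pattern (+5, -3), (+4, -5) repeated.
step 5: apply (+5, -3) → col=33, row=-28
step 6: apply (+4, -5) → col=37, row=-33
step 7: apply (+5, -3) → col=42, row=-36

col=42, row=-36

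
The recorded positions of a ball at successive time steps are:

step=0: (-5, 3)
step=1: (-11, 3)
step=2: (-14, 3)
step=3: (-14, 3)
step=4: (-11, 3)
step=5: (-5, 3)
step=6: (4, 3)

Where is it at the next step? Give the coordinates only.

(16, 3)

Successive displacements: (-6, +0), (-3, +0), (+0, +0), (+3, +0), (+6, +0), (+9, +0) — each changes by (+3, +0).
step 7: (4, 3) + (+12, +0) → (16, 3)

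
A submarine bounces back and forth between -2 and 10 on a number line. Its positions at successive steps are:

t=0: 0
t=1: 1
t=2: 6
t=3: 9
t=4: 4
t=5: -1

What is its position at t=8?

The value reflects between -2 and 10, moving 5 per step.
  step 6: -1 → 2
  step 7: 2 → 7
  step 8: 7 → 8

8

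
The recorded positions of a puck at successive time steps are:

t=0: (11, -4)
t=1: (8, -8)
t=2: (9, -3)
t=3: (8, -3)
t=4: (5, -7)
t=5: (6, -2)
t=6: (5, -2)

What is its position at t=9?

Differencing gives (-3, -4), (+1, +5), (-1, +0), (-3, -4), (+1, +5), (-1, +0). This is the pattern (-3, -4), (+1, +5), (-1, +0) repeated.
step 7: apply (-3, -4) → (2, -6)
step 8: apply (+1, +5) → (3, -1)
step 9: apply (-1, +0) → (2, -1)

(2, -1)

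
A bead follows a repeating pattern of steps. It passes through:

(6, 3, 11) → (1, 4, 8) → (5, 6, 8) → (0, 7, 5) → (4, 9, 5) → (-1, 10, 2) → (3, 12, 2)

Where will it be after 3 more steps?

(-3, 16, -4)

Step-to-step displacements: (-5, +1, -3), (+4, +2, +0), (-5, +1, -3), (+4, +2, +0), (-5, +1, -3), (+4, +2, +0) — a repeating cycle of length 2.
step 7: apply (-5, +1, -3) → (-2, 13, -1)
step 8: apply (+4, +2, +0) → (2, 15, -1)
step 9: apply (-5, +1, -3) → (-3, 16, -4)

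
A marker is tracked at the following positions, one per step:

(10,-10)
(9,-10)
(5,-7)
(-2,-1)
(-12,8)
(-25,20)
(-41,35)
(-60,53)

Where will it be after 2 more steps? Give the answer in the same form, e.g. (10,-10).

(-107,98)

Taking differences between consecutive positions: (-1,+0), (-4,+3), (-7,+6), (-10,+9), (-13,+12), (-16,+15), (-19,+18). These grow by (-3,+3) each step.
step 8: (-60,53) + (-22,+21) → (-82,74)
step 9: (-82,74) + (-25,+24) → (-107,98)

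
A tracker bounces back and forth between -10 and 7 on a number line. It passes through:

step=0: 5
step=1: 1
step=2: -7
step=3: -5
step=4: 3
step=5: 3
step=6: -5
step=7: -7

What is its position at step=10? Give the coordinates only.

-3

The value travels 8 per step and bounces off the walls at -10 and 7.
  step 8: -7 → 1
  step 9: 1 → 5
  step 10: 5 → -3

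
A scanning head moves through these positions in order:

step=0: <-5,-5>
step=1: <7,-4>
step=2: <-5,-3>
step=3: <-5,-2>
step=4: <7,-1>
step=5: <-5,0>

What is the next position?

<-5,1>

First: cycles through -5, 7, -5 every 3 steps. Step 6 lands at position 0 of the cycle → -5.
Second: linear, +1 per step → 1 at step 6.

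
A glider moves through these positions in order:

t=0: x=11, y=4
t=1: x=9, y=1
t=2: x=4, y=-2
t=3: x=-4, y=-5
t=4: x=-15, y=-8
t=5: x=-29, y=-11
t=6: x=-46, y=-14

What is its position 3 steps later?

Taking differences between consecutive positions: (-2, -3), (-5, -3), (-8, -3), (-11, -3), (-14, -3), (-17, -3). These grow by (-3, +0) each step.
step 7: x=-46, y=-14 + (-20, -3) → x=-66, y=-17
step 8: x=-66, y=-17 + (-23, -3) → x=-89, y=-20
step 9: x=-89, y=-20 + (-26, -3) → x=-115, y=-23

x=-115, y=-23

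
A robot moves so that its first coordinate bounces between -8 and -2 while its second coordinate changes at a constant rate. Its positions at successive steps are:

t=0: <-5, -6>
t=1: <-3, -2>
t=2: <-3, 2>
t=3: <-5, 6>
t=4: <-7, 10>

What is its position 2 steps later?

The first coordinate reflects between -8 and -2, moving 2 per step.
  step 5: -7 → -7
  step 6: -7 → -5
The second coordinate changes by +4 each step: at step 6 it is 18.

<-5, 18>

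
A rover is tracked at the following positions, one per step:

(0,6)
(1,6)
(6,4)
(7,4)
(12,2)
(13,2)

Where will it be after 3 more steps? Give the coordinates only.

The moves between consecutive positions are (+1,+0), (+5,-2), (+1,+0), (+5,-2), (+1,+0); they repeat the 2-cycle [(+1,+0), (+5,-2)].
step 6: apply (+5,-2) → (18,0)
step 7: apply (+1,+0) → (19,0)
step 8: apply (+5,-2) → (24,-2)

(24,-2)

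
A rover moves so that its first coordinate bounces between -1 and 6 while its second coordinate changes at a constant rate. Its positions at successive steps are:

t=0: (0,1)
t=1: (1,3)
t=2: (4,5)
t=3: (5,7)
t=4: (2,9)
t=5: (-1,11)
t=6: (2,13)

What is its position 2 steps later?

(4,17)

The first coordinate reflects between -1 and 6, moving 3 per step.
  step 7: 2 → 5
  step 8: 5 → 4
The second coordinate changes by +2 each step: at step 8 it is 17.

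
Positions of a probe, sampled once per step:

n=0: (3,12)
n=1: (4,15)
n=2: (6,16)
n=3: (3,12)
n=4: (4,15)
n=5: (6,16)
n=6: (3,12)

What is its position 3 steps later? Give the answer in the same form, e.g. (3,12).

(3,12)

The moves between consecutive positions are (+1,+3), (+2,+1), (-3,-4), (+1,+3), (+2,+1), (-3,-4); they repeat the 3-cycle [(+1,+3), (+2,+1), (-3,-4)].
step 7: apply (+1,+3) → (4,15)
step 8: apply (+2,+1) → (6,16)
step 9: apply (-3,-4) → (3,12)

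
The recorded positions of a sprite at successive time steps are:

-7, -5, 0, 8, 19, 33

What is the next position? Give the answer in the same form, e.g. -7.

50

First differences are +2, +5, +8, +11, +14; their common second difference is +3 (constant acceleration).
step 6: 33 + 17 → 50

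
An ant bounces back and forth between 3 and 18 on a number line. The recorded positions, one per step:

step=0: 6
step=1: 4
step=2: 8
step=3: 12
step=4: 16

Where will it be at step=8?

The value reflects between 3 and 18, moving 4 per step.
  step 5: 16 → 16
  step 6: 16 → 12
  step 7: 12 → 8
  step 8: 8 → 4

4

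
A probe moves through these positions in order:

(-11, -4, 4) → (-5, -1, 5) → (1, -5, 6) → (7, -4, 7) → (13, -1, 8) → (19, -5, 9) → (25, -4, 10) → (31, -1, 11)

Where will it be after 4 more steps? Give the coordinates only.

The first coordinate changes by +6 each step, so at step 11 it is -11 + 11·(6) = 55.
The second coordinate repeats the cycle [-4, -1, -5] with period 3; step 11 mod 3 = 2, giving -5.
The third coordinate changes by +1 each step, so at step 11 it is 4 + 11·(1) = 15.

(55, -5, 15)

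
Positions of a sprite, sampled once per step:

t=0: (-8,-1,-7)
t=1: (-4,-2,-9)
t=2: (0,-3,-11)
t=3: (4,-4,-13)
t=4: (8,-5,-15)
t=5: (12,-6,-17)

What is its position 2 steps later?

The position changes by (+4,-1,-2) every step.
step 6: (12,-6,-17) + (+4,-1,-2) → (16,-7,-19)
step 7: (16,-7,-19) + (+4,-1,-2) → (20,-8,-21)

(20,-8,-21)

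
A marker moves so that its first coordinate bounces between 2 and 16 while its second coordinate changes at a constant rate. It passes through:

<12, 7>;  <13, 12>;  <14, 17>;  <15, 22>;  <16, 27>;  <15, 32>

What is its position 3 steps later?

<12, 47>

The first coordinate reflects between 2 and 16, moving 1 per step.
  step 6: 15 → 14
  step 7: 14 → 13
  step 8: 13 → 12
The second coordinate changes by +5 each step: at step 8 it is 47.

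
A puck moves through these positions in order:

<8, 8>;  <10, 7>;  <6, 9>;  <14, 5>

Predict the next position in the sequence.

<-2, 13>

Step-to-step displacements: <+2, -1>, <-4, +2>, <+8, -4>; each is -2× the previous.
step 4: <14, 5> + <-16, +8> → <-2, 13>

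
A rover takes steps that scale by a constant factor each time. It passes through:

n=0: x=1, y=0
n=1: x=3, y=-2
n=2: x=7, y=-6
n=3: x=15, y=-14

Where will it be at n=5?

x=63, y=-62

The jumps are (+2, -2), (+4, -4), (+8, -8) — a geometric progression with ratio 2.
step 4: x=15, y=-14 + (+16, -16) → x=31, y=-30
step 5: x=31, y=-30 + (+32, -32) → x=63, y=-62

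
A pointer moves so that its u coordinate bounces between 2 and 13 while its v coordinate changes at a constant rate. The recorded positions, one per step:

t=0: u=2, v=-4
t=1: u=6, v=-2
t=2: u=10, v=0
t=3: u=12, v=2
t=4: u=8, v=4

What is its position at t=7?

The u coordinate travels 4 per step and bounces off the walls at 2 and 13.
  step 5: 8 → 4
  step 6: 4 → 4
  step 7: 4 → 8
The v coordinate changes by +2 each step: at step 7 it is 10.

u=8, v=10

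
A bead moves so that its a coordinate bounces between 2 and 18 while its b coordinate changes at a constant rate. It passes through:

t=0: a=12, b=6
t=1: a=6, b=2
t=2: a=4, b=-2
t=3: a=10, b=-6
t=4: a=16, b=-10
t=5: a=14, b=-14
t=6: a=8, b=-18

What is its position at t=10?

a=16, b=-34

The a coordinate reflects between 2 and 18, moving 6 per step.
  step 7: 8 → 2
  step 8: 2 → 8
  step 9: 8 → 14
  step 10: 14 → 16
The b coordinate changes by -4 each step: at step 10 it is -34.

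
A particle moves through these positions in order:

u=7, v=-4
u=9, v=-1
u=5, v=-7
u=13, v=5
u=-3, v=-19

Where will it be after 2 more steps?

The jumps are (+2, +3), (-4, -6), (+8, +12), (-16, -24) — a geometric progression with ratio -2.
step 5: u=-3, v=-19 + (+32, +48) → u=29, v=29
step 6: u=29, v=29 + (-64, -96) → u=-35, v=-67

u=-35, v=-67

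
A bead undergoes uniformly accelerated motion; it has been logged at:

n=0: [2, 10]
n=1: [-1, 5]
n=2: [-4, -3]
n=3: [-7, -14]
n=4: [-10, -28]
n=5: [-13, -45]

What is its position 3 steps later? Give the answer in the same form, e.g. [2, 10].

Successive displacements: [-3, -5], [-3, -8], [-3, -11], [-3, -14], [-3, -17] — each changes by [+0, -3].
step 6: [-13, -45] + [-3, -20] → [-16, -65]
step 7: [-16, -65] + [-3, -23] → [-19, -88]
step 8: [-19, -88] + [-3, -26] → [-22, -114]

[-22, -114]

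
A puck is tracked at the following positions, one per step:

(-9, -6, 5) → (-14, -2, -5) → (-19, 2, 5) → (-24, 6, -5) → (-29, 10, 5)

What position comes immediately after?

(-34, 14, -5)

First: linear, -5 per step → -34 at step 5.
Second: linear, +4 per step → 14 at step 5.
Third: cycles through 5, -5 every 2 steps. Step 5 lands at position 1 of the cycle → -5.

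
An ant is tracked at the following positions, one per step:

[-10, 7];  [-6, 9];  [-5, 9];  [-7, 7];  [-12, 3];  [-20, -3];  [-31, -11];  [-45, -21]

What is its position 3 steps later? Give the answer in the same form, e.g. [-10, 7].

Taking differences between consecutive positions: [+4, +2], [+1, +0], [-2, -2], [-5, -4], [-8, -6], [-11, -8], [-14, -10]. These grow by [-3, -2] each step.
step 8: [-45, -21] + [-17, -12] → [-62, -33]
step 9: [-62, -33] + [-20, -14] → [-82, -47]
step 10: [-82, -47] + [-23, -16] → [-105, -63]

[-105, -63]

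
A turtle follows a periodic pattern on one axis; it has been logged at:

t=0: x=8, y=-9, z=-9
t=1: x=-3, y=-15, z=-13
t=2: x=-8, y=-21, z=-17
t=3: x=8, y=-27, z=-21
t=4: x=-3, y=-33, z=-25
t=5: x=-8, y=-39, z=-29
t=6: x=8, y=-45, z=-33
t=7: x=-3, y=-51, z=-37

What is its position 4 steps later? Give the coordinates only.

x=-8, y=-75, z=-53

The x coordinate repeats the cycle [8, -3, -8] with period 3; step 11 mod 3 = 2, giving -8.
The y coordinate changes by -6 each step, so at step 11 it is -9 + 11·(-6) = -75.
The z coordinate changes by -4 each step, so at step 11 it is -9 + 11·(-4) = -53.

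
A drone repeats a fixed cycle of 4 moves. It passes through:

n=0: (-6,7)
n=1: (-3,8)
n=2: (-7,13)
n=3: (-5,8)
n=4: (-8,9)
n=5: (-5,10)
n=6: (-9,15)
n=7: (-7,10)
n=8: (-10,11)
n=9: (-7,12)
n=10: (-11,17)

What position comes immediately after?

(-9,12)

Differencing gives (+3,+1), (-4,+5), (+2,-5), (-3,+1), (+3,+1), (-4,+5), (+2,-5), (-3,+1), (+3,+1), (-4,+5). This is the pattern (+3,+1), (-4,+5), (+2,-5), (-3,+1) repeated.
step 11: apply (+2,-5) → (-9,12)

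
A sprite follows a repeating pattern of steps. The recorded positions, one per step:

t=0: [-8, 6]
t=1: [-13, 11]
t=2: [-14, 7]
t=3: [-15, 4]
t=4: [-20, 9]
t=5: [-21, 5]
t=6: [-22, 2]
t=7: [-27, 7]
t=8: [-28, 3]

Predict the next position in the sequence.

[-29, 0]

Step-to-step displacements: [-5, +5], [-1, -4], [-1, -3], [-5, +5], [-1, -4], [-1, -3], [-5, +5], [-1, -4] — a repeating cycle of length 3.
step 9: apply [-1, -3] → [-29, 0]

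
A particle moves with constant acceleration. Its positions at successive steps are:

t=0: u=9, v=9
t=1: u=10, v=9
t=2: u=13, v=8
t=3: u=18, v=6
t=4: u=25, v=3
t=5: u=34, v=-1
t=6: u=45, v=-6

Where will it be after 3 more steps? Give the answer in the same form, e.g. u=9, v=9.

Successive displacements: (+1, +0), (+3, -1), (+5, -2), (+7, -3), (+9, -4), (+11, -5) — each changes by (+2, -1).
step 7: u=45, v=-6 + (+13, -6) → u=58, v=-12
step 8: u=58, v=-12 + (+15, -7) → u=73, v=-19
step 9: u=73, v=-19 + (+17, -8) → u=90, v=-27

u=90, v=-27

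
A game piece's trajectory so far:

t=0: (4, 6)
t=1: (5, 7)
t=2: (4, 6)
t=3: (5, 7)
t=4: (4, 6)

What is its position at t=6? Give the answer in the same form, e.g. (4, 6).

(4, 6)

The jumps are (+1, +1), (-1, -1), (+1, +1), (-1, -1) — a geometric progression with ratio -1.
step 5: (4, 6) + (+1, +1) → (5, 7)
step 6: (5, 7) + (-1, -1) → (4, 6)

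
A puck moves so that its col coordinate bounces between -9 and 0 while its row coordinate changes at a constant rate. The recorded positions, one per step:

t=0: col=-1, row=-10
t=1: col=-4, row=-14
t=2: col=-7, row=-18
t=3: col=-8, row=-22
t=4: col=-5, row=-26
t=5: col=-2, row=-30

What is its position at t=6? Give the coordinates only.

The col coordinate reflects between -9 and 0, moving 3 per step.
  step 6: -2 → -1
The row coordinate changes by -4 each step: at step 6 it is -34.

col=-1, row=-34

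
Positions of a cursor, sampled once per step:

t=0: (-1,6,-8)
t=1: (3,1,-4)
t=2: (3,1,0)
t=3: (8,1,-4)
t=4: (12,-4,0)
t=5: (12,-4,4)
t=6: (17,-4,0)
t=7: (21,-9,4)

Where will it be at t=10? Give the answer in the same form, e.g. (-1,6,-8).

The moves between consecutive positions are (+4,-5,+4), (+0,+0,+4), (+5,+0,-4), (+4,-5,+4), (+0,+0,+4), (+5,+0,-4), (+4,-5,+4); they repeat the 3-cycle [(+4,-5,+4), (+0,+0,+4), (+5,+0,-4)].
step 8: apply (+0,+0,+4) → (21,-9,8)
step 9: apply (+5,+0,-4) → (26,-9,4)
step 10: apply (+4,-5,+4) → (30,-14,8)

(30,-14,8)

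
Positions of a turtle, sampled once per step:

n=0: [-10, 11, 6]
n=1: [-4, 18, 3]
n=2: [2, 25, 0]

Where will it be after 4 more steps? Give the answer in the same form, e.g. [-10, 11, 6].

[26, 53, -12]

The position changes by [+6, +7, -3] every step.
step 3: [2, 25, 0] + [+6, +7, -3] → [8, 32, -3]
step 4: [8, 32, -3] + [+6, +7, -3] → [14, 39, -6]
step 5: [14, 39, -6] + [+6, +7, -3] → [20, 46, -9]
step 6: [20, 46, -9] + [+6, +7, -3] → [26, 53, -12]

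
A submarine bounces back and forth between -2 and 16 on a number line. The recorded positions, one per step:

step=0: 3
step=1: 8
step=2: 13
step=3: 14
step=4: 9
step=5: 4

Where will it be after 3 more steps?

7

The value reflects between -2 and 16, moving 5 per step.
  step 6: 4 → -1
  step 7: -1 → 2
  step 8: 2 → 7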